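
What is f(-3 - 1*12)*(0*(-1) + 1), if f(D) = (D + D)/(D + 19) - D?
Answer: 15/2 ≈ 7.5000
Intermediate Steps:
f(D) = -D + 2*D/(19 + D) (f(D) = (2*D)/(19 + D) - D = 2*D/(19 + D) - D = -D + 2*D/(19 + D))
f(-3 - 1*12)*(0*(-1) + 1) = (-(-3 - 1*12)*(17 + (-3 - 1*12))/(19 + (-3 - 1*12)))*(0*(-1) + 1) = (-(-3 - 12)*(17 + (-3 - 12))/(19 + (-3 - 12)))*(0 + 1) = -1*(-15)*(17 - 15)/(19 - 15)*1 = -1*(-15)*2/4*1 = -1*(-15)*¼*2*1 = (15/2)*1 = 15/2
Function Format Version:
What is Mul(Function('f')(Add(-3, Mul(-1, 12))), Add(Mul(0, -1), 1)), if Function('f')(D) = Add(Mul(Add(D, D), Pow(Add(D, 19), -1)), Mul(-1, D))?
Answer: Rational(15, 2) ≈ 7.5000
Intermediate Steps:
Function('f')(D) = Add(Mul(-1, D), Mul(2, D, Pow(Add(19, D), -1))) (Function('f')(D) = Add(Mul(Mul(2, D), Pow(Add(19, D), -1)), Mul(-1, D)) = Add(Mul(2, D, Pow(Add(19, D), -1)), Mul(-1, D)) = Add(Mul(-1, D), Mul(2, D, Pow(Add(19, D), -1))))
Mul(Function('f')(Add(-3, Mul(-1, 12))), Add(Mul(0, -1), 1)) = Mul(Mul(-1, Add(-3, Mul(-1, 12)), Pow(Add(19, Add(-3, Mul(-1, 12))), -1), Add(17, Add(-3, Mul(-1, 12)))), Add(Mul(0, -1), 1)) = Mul(Mul(-1, Add(-3, -12), Pow(Add(19, Add(-3, -12)), -1), Add(17, Add(-3, -12))), Add(0, 1)) = Mul(Mul(-1, -15, Pow(Add(19, -15), -1), Add(17, -15)), 1) = Mul(Mul(-1, -15, Pow(4, -1), 2), 1) = Mul(Mul(-1, -15, Rational(1, 4), 2), 1) = Mul(Rational(15, 2), 1) = Rational(15, 2)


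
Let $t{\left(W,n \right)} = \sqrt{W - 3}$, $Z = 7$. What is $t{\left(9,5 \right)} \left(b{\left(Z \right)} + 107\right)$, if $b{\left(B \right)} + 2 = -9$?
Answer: $96 \sqrt{6} \approx 235.15$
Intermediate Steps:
$t{\left(W,n \right)} = \sqrt{-3 + W}$
$b{\left(B \right)} = -11$ ($b{\left(B \right)} = -2 - 9 = -11$)
$t{\left(9,5 \right)} \left(b{\left(Z \right)} + 107\right) = \sqrt{-3 + 9} \left(-11 + 107\right) = \sqrt{6} \cdot 96 = 96 \sqrt{6}$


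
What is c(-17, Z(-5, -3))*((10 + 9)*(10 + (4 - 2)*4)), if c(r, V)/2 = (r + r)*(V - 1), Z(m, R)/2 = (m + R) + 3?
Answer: 255816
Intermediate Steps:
Z(m, R) = 6 + 2*R + 2*m (Z(m, R) = 2*((m + R) + 3) = 2*((R + m) + 3) = 2*(3 + R + m) = 6 + 2*R + 2*m)
c(r, V) = 4*r*(-1 + V) (c(r, V) = 2*((r + r)*(V - 1)) = 2*((2*r)*(-1 + V)) = 2*(2*r*(-1 + V)) = 4*r*(-1 + V))
c(-17, Z(-5, -3))*((10 + 9)*(10 + (4 - 2)*4)) = (4*(-17)*(-1 + (6 + 2*(-3) + 2*(-5))))*((10 + 9)*(10 + (4 - 2)*4)) = (4*(-17)*(-1 + (6 - 6 - 10)))*(19*(10 + 2*4)) = (4*(-17)*(-1 - 10))*(19*(10 + 8)) = (4*(-17)*(-11))*(19*18) = 748*342 = 255816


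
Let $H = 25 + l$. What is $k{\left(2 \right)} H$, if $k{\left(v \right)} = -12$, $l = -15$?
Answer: $-120$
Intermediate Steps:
$H = 10$ ($H = 25 - 15 = 10$)
$k{\left(2 \right)} H = \left(-12\right) 10 = -120$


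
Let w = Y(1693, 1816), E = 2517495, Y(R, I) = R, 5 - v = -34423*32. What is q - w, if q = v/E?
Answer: -4261017494/2517495 ≈ -1692.6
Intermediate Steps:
v = 1101541 (v = 5 - (-34423)*32 = 5 - 1*(-1101536) = 5 + 1101536 = 1101541)
w = 1693
q = 1101541/2517495 ≈ 0.43755
q - w = 1101541/2517495 - 1*1693 = 1101541/2517495 - 1693 = -4261017494/2517495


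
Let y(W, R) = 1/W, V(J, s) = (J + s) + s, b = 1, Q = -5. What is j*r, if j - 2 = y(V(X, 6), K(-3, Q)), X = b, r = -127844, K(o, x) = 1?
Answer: -3451788/13 ≈ -2.6552e+5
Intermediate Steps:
X = 1
V(J, s) = J + 2*s
j = 27/13 (j = 2 + 1/(1 + 2*6) = 2 + 1/(1 + 12) = 2 + 1/13 = 27/13 ≈ 2.0769)
j*r = (27/13)*(-127844) = -3451788/13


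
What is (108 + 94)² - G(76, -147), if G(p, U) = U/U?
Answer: 40803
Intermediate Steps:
G(p, U) = 1
(108 + 94)² - G(76, -147) = (108 + 94)² - 1*1 = 202² - 1 = 40804 - 1 = 40803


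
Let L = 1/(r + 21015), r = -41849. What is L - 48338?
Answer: -1007073893/20834 ≈ -48338.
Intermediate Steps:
L = -1/20834 (L = 1/(-41849 + 21015) = 1/(-20834) = -1/20834 ≈ -4.7998e-5)
L - 48338 = -1/20834 - 48338 = -1007073893/20834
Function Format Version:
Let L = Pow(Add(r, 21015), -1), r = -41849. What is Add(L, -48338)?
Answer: Rational(-1007073893, 20834) ≈ -48338.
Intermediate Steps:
L = Rational(-1, 20834) (L = Pow(Add(-41849, 21015), -1) = Pow(-20834, -1) = Rational(-1, 20834) ≈ -4.7998e-5)
Add(L, -48338) = Add(Rational(-1, 20834), -48338) = Rational(-1007073893, 20834)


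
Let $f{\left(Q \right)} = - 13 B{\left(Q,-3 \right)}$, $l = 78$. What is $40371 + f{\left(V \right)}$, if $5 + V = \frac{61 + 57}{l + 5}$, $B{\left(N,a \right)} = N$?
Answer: $\frac{3354654}{83} \approx 40418.0$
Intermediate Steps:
$V = - \frac{297}{83}$ ($V = -5 + \frac{61 + 57}{78 + 5} = -5 + \frac{118}{83} = - \frac{297}{83} \approx -3.5783$)
$f{\left(Q \right)} = - 13 Q$
$40371 + f{\left(V \right)} = 40371 - - \frac{3861}{83} = 40371 + \frac{3861}{83} = \frac{3354654}{83}$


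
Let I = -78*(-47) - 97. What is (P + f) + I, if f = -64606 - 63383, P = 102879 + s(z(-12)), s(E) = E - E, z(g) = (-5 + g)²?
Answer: -21541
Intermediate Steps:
s(E) = 0
P = 102879 (P = 102879 + 0 = 102879)
f = -127989
I = 3569 (I = 3666 - 97 = 3569)
(P + f) + I = (102879 - 127989) + 3569 = -25110 + 3569 = -21541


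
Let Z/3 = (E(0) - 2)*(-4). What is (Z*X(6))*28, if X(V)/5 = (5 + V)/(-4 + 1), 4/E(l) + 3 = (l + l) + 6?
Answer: -12320/3 ≈ -4106.7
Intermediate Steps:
E(l) = 4/(3 + 2*l) (E(l) = 4/(-3 + ((l + l) + 6)) = 4/(-3 + (2*l + 6)) = 4/(-3 + (6 + 2*l)) = 4/(3 + 2*l))
Z = 8 (Z = 3*((4/(3 + 2*0) - 2)*(-4)) = 3*((4/(3 + 0) - 2)*(-4)) = 3*((4/3 - 2)*(-4)) = 3*(-2/3*(-4)) = 3*(8/3) = 8)
X(V) = -25/3 - 5*V/3 (X(V) = 5*((5 + V)/(-4 + 1)) = 5*((5 + V)/(-3)) = 5*((5 + V)*(-1/3)) = 5*(-5/3 - V/3) = -25/3 - 5*V/3)
(Z*X(6))*28 = (8*(-25/3 - 5/3*6))*28 = (8*(-25/3 - 10))*28 = (8*(-55/3))*28 = -440/3*28 = -12320/3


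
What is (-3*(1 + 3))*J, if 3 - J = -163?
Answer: -1992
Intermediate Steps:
J = 166 (J = 3 - 1*(-163) = 3 + 163 = 166)
(-3*(1 + 3))*J = -3*(1 + 3)*166 = -3*4*166 = -12*166 = -1992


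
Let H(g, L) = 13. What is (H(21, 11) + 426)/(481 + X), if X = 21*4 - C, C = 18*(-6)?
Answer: 439/673 ≈ 0.65230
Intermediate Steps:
C = -108
X = 192 (X = 21*4 - 1*(-108) = 84 + 108 = 192)
(H(21, 11) + 426)/(481 + X) = (13 + 426)/(481 + 192) = 439/673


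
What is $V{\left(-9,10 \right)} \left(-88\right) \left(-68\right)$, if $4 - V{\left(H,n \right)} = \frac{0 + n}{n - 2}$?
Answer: $16456$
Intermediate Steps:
$V{\left(H,n \right)} = 4 - \frac{n}{-2 + n}$ ($V{\left(H,n \right)} = 4 - \frac{0 + n}{n - 2} = 4 - \frac{n}{-2 + n}$)
$V{\left(-9,10 \right)} \left(-88\right) \left(-68\right) = \frac{-8 + 3 \cdot 10}{-2 + 10} \left(-88\right) \left(-68\right) = \frac{-8 + 30}{8} \left(-88\right) \left(-68\right) = \frac{1}{8} \cdot 22 \left(-88\right) \left(-68\right) = \frac{11}{4} \left(-88\right) \left(-68\right) = \left(-242\right) \left(-68\right) = 16456$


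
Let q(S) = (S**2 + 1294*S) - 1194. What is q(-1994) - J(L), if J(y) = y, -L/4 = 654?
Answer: 1397222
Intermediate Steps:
L = -2616 (L = -4*654 = -2616)
q(S) = -1194 + S**2 + 1294*S
q(-1994) - J(L) = (-1194 + (-1994)**2 + 1294*(-1994)) - 1*(-2616) = (-1194 + 3976036 - 2580236) + 2616 = 1394606 + 2616 = 1397222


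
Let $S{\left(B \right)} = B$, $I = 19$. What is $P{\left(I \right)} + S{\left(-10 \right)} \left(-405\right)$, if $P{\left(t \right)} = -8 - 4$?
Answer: $4038$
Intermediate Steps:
$P{\left(t \right)} = -12$
$P{\left(I \right)} + S{\left(-10 \right)} \left(-405\right) = -12 - -4050 = -12 + 4050 = 4038$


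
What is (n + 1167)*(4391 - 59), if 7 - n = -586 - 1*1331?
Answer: 13390212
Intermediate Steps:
n = 1924 (n = 7 - (-586 - 1*1331) = 7 - (-586 - 1331) = 7 - 1*(-1917) = 7 + 1917 = 1924)
(n + 1167)*(4391 - 59) = (1924 + 1167)*(4391 - 59) = 3091*4332 = 13390212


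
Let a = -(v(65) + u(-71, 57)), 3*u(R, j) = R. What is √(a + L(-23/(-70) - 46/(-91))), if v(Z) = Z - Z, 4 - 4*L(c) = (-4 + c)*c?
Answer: √755032911/5460 ≈ 5.0326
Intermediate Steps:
L(c) = 1 - c*(-4 + c)/4 (L(c) = 1 - (-4 + c)*c/4 = 1 - c*(-4 + c)/4)
u(R, j) = R/3
v(Z) = 0
a = 71/3 (a = -(0 + (⅓)*(-71)) = -(0 - 71/3) = -1*(-71/3) = 71/3 ≈ 23.667)
√(a + L(-23/(-70) - 46/(-91))) = √(71/3 + (1 + (-23/(-70) - 46/(-91)) - (-23/(-70) - 46/(-91))²/4)) = √(71/3 + (1 + (-23*(-1/70) - 46*(-1/91)) - (-23*(-1/70) - 46*(-1/91))²/4)) = √(71/3 + (1 + (23/70 + 46/91) - (23/70 + 46/91)²/4)) = √(71/3 + (1 + 759/910 - (759/910)²/4)) = √(71/3 + (1 + 759/910 - ¼*576081/828100)) = √(71/3 + (1 + 759/910 - 576081/3312400)) = √(71/3 + 5499079/3312400) = √(251677637/9937200) = √755032911/5460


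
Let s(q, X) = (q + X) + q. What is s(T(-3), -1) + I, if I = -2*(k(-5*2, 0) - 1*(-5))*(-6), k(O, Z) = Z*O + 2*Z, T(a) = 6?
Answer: 71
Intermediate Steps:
k(O, Z) = 2*Z + O*Z (k(O, Z) = O*Z + 2*Z = 2*Z + O*Z)
s(q, X) = X + 2*q (s(q, X) = (X + q) + q = X + 2*q)
I = 60 (I = -2*(0*(2 - 5*2) - 1*(-5))*(-6) = -2*(0*(2 - 10) + 5)*(-6) = -2*(0*(-8) + 5)*(-6) = -2*(0 + 5)*(-6) = -2*5*(-6) = -10*(-6) = 60)
s(T(-3), -1) + I = (-1 + 2*6) + 60 = (-1 + 12) + 60 = 11 + 60 = 71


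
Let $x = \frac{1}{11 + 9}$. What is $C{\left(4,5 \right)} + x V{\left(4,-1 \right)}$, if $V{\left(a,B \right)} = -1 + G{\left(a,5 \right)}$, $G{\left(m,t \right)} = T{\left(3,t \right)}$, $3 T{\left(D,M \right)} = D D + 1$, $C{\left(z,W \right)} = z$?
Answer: $\frac{247}{60} \approx 4.1167$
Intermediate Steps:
$T{\left(D,M \right)} = \frac{1}{3} + \frac{D^{2}}{3}$ ($T{\left(D,M \right)} = \frac{D D + 1}{3} = \frac{D^{2} + 1}{3} = \frac{1 + D^{2}}{3} = \frac{1}{3} + \frac{D^{2}}{3}$)
$G{\left(m,t \right)} = \frac{10}{3}$ ($G{\left(m,t \right)} = \frac{1}{3} + \frac{3^{2}}{3} = \frac{1}{3} + \frac{1}{3} \cdot 9 = \frac{1}{3} + 3 = \frac{10}{3}$)
$V{\left(a,B \right)} = \frac{7}{3}$ ($V{\left(a,B \right)} = -1 + \frac{10}{3} = \frac{7}{3}$)
$x = \frac{1}{20} \approx 0.05$
$C{\left(4,5 \right)} + x V{\left(4,-1 \right)} = 4 + \frac{1}{20} \cdot \frac{7}{3} = 4 + \frac{7}{60} = \frac{247}{60}$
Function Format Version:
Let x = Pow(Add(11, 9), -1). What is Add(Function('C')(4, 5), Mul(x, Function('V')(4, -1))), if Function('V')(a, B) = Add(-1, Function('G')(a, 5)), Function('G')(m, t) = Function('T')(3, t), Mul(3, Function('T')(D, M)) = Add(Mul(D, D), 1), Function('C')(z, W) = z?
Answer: Rational(247, 60) ≈ 4.1167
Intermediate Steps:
Function('T')(D, M) = Add(Rational(1, 3), Mul(Rational(1, 3), Pow(D, 2))) (Function('T')(D, M) = Mul(Rational(1, 3), Add(Mul(D, D), 1)) = Mul(Rational(1, 3), Add(Pow(D, 2), 1)) = Mul(Rational(1, 3), Add(1, Pow(D, 2))) = Add(Rational(1, 3), Mul(Rational(1, 3), Pow(D, 2))))
Function('G')(m, t) = Rational(10, 3) (Function('G')(m, t) = Add(Rational(1, 3), Mul(Rational(1, 3), Pow(3, 2))) = Add(Rational(1, 3), Mul(Rational(1, 3), 9)) = Add(Rational(1, 3), 3) = Rational(10, 3))
Function('V')(a, B) = Rational(7, 3) (Function('V')(a, B) = Add(-1, Rational(10, 3)) = Rational(7, 3))
x = Rational(1, 20) (x = Pow(20, -1) = Rational(1, 20) ≈ 0.050000)
Add(Function('C')(4, 5), Mul(x, Function('V')(4, -1))) = Add(4, Mul(Rational(1, 20), Rational(7, 3))) = Add(4, Rational(7, 60)) = Rational(247, 60)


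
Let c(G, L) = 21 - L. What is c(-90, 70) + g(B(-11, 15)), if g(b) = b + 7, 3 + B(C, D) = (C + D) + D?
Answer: -26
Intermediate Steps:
B(C, D) = -3 + C + 2*D (B(C, D) = -3 + ((C + D) + D) = -3 + (C + 2*D) = -3 + C + 2*D)
g(b) = 7 + b
c(-90, 70) + g(B(-11, 15)) = (21 - 1*70) + (7 + (-3 - 11 + 2*15)) = (21 - 70) + (7 + (-3 - 11 + 30)) = -49 + (7 + 16) = -49 + 23 = -26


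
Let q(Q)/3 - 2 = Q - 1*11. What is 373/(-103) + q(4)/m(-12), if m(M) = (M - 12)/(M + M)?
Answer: -1918/103 ≈ -18.621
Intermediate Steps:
q(Q) = -27 + 3*Q (q(Q) = 6 + 3*(Q - 1*11) = 6 + 3*(Q - 11) = 6 + 3*(-11 + Q) = 6 + (-33 + 3*Q) = -27 + 3*Q)
m(M) = (-12 + M)/(2*M) (m(M) = (-12 + M)/((2*M)) = (-12 + M)*(1/(2*M)) = (-12 + M)/(2*M))
373/(-103) + q(4)/m(-12) = 373/(-103) + (-27 + 3*4)/(((1/2)*(-12 - 12)/(-12))) = 373*(-1/103) + (-27 + 12)/(((1/2)*(-1/12)*(-24))) = -373/103 - 15/1 = -373/103 - 15*1 = -373/103 - 15 = -1918/103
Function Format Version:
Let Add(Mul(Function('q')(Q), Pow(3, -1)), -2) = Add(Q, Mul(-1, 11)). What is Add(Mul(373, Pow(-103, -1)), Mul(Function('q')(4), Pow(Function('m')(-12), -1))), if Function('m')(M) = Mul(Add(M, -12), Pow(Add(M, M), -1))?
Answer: Rational(-1918, 103) ≈ -18.621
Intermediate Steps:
Function('q')(Q) = Add(-27, Mul(3, Q)) (Function('q')(Q) = Add(6, Mul(3, Add(Q, Mul(-1, 11)))) = Add(6, Mul(3, Add(Q, -11))) = Add(6, Mul(3, Add(-11, Q))) = Add(6, Add(-33, Mul(3, Q))) = Add(-27, Mul(3, Q)))
Function('m')(M) = Mul(Rational(1, 2), Pow(M, -1), Add(-12, M)) (Function('m')(M) = Mul(Add(-12, M), Pow(Mul(2, M), -1)) = Mul(Add(-12, M), Mul(Rational(1, 2), Pow(M, -1))) = Mul(Rational(1, 2), Pow(M, -1), Add(-12, M)))
Add(Mul(373, Pow(-103, -1)), Mul(Function('q')(4), Pow(Function('m')(-12), -1))) = Add(Mul(373, Pow(-103, -1)), Mul(Add(-27, Mul(3, 4)), Pow(Mul(Rational(1, 2), Pow(-12, -1), Add(-12, -12)), -1))) = Add(Mul(373, Rational(-1, 103)), Mul(Add(-27, 12), Pow(Mul(Rational(1, 2), Rational(-1, 12), -24), -1))) = Add(Rational(-373, 103), Mul(-15, Pow(1, -1))) = Add(Rational(-373, 103), Mul(-15, 1)) = Add(Rational(-373, 103), -15) = Rational(-1918, 103)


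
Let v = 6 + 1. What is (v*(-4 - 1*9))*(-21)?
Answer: 1911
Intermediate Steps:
v = 7
(v*(-4 - 1*9))*(-21) = (7*(-4 - 1*9))*(-21) = (7*(-4 - 9))*(-21) = (7*(-13))*(-21) = -91*(-21) = 1911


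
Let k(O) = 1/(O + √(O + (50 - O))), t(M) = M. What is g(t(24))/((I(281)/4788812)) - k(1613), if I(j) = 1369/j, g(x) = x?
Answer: 84024461521623835/3561753311 + 5*√2/2601719 ≈ 2.3591e+7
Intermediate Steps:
k(O) = 1/(O + 5*√2) (k(O) = 1/(O + √50) = 1/(O + 5*√2))
g(t(24))/((I(281)/4788812)) - k(1613) = 24/(((1369/281)/4788812)) - 1/(1613 + 5*√2) = 24/(((1369*(1/281))*(1/4788812))) - 1/(1613 + 5*√2) = 24/(((1369/281)*(1/4788812))) - 1/(1613 + 5*√2) = 24/(1369/1345656172) - 1/(1613 + 5*√2) = 24*(1345656172/1369) - 1/(1613 + 5*√2) = 32295748128/1369 - 1/(1613 + 5*√2)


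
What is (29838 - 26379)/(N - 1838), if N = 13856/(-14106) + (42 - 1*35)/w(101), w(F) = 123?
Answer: -111138823/59085285 ≈ -1.8810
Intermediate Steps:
N = -89197/96391 (N = 13856/(-14106) + (42 - 1*35)/123 = 13856*(-1/14106) + (42 - 35)*(1/123) = -6928/7053 + 7*(1/123) = -6928/7053 + 7/123 = -89197/96391 ≈ -0.92537)
(29838 - 26379)/(N - 1838) = (29838 - 26379)/(-89197/96391 - 1838) = 3459/(-177255855/96391) = 3459*(-96391/177255855) = -111138823/59085285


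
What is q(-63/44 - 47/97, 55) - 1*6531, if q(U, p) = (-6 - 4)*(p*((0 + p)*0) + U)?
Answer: -13896259/2134 ≈ -6511.8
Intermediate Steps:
q(U, p) = -10*U (q(U, p) = -10*(p*(p*0) + U) = -10*(p*0 + U) = -10*(0 + U) = -10*U)
q(-63/44 - 47/97, 55) - 1*6531 = -10*(-63/44 - 47/97) - 1*6531 = -10*(-63*1/44 - 47*1/97) - 6531 = -10*(-63/44 - 47/97) - 6531 = -10*(-8179/4268) - 6531 = 40895/2134 - 6531 = -13896259/2134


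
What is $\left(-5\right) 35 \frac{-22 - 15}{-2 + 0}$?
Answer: $- \frac{6475}{2} \approx -3237.5$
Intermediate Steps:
$\left(-5\right) 35 \frac{-22 - 15}{-2 + 0} = - 175 \left(- \frac{37}{-2}\right) = - 175 \left(\left(-37\right) \left(- \frac{1}{2}\right)\right) = \left(-175\right) \frac{37}{2} = - \frac{6475}{2}$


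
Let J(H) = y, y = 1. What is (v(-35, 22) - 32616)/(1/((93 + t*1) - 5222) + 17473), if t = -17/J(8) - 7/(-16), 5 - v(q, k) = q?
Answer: -2681949504/1438534601 ≈ -1.8644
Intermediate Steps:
J(H) = 1
v(q, k) = 5 - q
t = -265/16 (t = -17/1 - 7/(-16) = -17*1 - 7*(-1/16) = -17 + 7/16 = -265/16 ≈ -16.563)
(v(-35, 22) - 32616)/(1/((93 + t*1) - 5222) + 17473) = ((5 - 1*(-35)) - 32616)/(1/((93 - 265/16*1) - 5222) + 17473) = ((5 + 35) - 32616)/(1/((93 - 265/16) - 5222) + 17473) = (40 - 32616)/(1/(1223/16 - 5222) + 17473) = -32576/(1/(-82329/16) + 17473) = -32576/(-16/82329 + 17473) = -32576/1438534601/82329 = -32576*82329/1438534601 = -2681949504/1438534601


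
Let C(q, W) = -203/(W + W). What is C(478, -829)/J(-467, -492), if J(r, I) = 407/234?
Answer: 23751/337403 ≈ 0.070394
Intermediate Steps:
C(q, W) = -203/(2*W) (C(q, W) = -203*1/(2*W) = -203/(2*W))
J(r, I) = 407/234 (J(r, I) = 407*(1/234) = 407/234)
C(478, -829)/J(-467, -492) = (-203/2/(-829))/(407/234) = -203/2*(-1/829)*(234/407) = (203/1658)*(234/407) = 23751/337403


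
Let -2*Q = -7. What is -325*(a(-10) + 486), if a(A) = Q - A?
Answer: -324675/2 ≈ -1.6234e+5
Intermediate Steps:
Q = 7/2 (Q = -½*(-7) = 7/2 ≈ 3.5000)
a(A) = 7/2 - A
-325*(a(-10) + 486) = -325*((7/2 - 1*(-10)) + 486) = -325*((7/2 + 10) + 486) = -325*(27/2 + 486) = -325*999/2 = -324675/2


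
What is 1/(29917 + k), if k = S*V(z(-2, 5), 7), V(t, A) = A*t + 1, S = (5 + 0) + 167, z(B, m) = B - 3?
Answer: 1/24069 ≈ 4.1547e-5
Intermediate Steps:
z(B, m) = -3 + B
S = 172 (S = 5 + 167 = 172)
V(t, A) = 1 + A*t
k = -5848 (k = 172*(1 + 7*(-3 - 2)) = 172*(1 + 7*(-5)) = 172*(1 - 35) = 172*(-34) = -5848)
1/(29917 + k) = 1/(29917 - 5848) = 1/24069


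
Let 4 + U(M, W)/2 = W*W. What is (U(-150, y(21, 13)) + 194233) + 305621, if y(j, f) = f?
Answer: 500184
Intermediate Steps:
U(M, W) = -8 + 2*W² (U(M, W) = -8 + 2*(W*W) = -8 + 2*W²)
(U(-150, y(21, 13)) + 194233) + 305621 = ((-8 + 2*13²) + 194233) + 305621 = ((-8 + 2*169) + 194233) + 305621 = ((-8 + 338) + 194233) + 305621 = (330 + 194233) + 305621 = 194563 + 305621 = 500184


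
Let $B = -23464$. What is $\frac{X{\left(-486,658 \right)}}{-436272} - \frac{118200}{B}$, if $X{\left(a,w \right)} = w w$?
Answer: $\frac{1294008847}{319896444} \approx 4.0451$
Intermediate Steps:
$X{\left(a,w \right)} = w^{2}$
$\frac{X{\left(-486,658 \right)}}{-436272} - \frac{118200}{B} = \frac{658^{2}}{-436272} - \frac{118200}{-23464} = 432964 \left(- \frac{1}{436272}\right) - - \frac{14775}{2933} = - \frac{108241}{109068} + \frac{14775}{2933} = \frac{1294008847}{319896444}$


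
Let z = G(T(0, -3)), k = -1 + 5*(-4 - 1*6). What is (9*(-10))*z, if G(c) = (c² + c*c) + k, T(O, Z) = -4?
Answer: 1710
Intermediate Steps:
k = -51 (k = -1 + 5*(-4 - 6) = -1 + 5*(-10) = -1 - 50 = -51)
G(c) = -51 + 2*c² (G(c) = (c² + c*c) - 51 = (c² + c²) - 51 = 2*c² - 51 = -51 + 2*c²)
z = -19 (z = -51 + 2*(-4)² = -51 + 2*16 = -51 + 32 = -19)
(9*(-10))*z = (9*(-10))*(-19) = -90*(-19) = 1710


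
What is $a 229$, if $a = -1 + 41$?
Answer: $9160$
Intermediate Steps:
$a = 40$
$a 229 = 40 \cdot 229 = 9160$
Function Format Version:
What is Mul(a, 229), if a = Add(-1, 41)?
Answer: 9160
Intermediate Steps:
a = 40
Mul(a, 229) = Mul(40, 229) = 9160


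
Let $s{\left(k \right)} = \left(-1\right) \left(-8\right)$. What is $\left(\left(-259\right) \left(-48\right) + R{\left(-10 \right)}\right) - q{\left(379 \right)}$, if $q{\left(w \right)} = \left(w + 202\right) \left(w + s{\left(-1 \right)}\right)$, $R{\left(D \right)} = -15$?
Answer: $-212430$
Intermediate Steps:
$s{\left(k \right)} = 8$
$q{\left(w \right)} = \left(8 + w\right) \left(202 + w\right)$ ($q{\left(w \right)} = \left(w + 202\right) \left(w + 8\right) = \left(202 + w\right) \left(8 + w\right) = \left(8 + w\right) \left(202 + w\right)$)
$\left(\left(-259\right) \left(-48\right) + R{\left(-10 \right)}\right) - q{\left(379 \right)} = \left(\left(-259\right) \left(-48\right) - 15\right) - \left(1616 + 379^{2} + 210 \cdot 379\right) = \left(12432 - 15\right) - \left(1616 + 143641 + 79590\right) = 12417 - 224847 = -212430$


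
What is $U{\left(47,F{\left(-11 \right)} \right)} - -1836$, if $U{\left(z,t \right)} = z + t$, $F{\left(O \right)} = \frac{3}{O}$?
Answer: $\frac{20710}{11} \approx 1882.7$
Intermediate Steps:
$U{\left(z,t \right)} = t + z$
$U{\left(47,F{\left(-11 \right)} \right)} - -1836 = \left(\frac{3}{-11} + 47\right) - -1836 = \left(3 \left(- \frac{1}{11}\right) + 47\right) + 1836 = \left(- \frac{3}{11} + 47\right) + 1836 = \frac{514}{11} + 1836 = \frac{20710}{11}$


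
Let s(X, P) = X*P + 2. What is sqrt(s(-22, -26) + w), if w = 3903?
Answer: 11*sqrt(37) ≈ 66.910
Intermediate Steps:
s(X, P) = 2 + P*X (s(X, P) = P*X + 2 = 2 + P*X)
sqrt(s(-22, -26) + w) = sqrt((2 - 26*(-22)) + 3903) = sqrt((2 + 572) + 3903) = sqrt(574 + 3903) = sqrt(4477) = 11*sqrt(37)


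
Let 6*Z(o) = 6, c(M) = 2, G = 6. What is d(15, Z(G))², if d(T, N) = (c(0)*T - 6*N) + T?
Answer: 1521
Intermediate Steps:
Z(o) = 1 (Z(o) = (⅙)*6 = 1)
d(T, N) = -6*N + 3*T (d(T, N) = (2*T - 6*N) + T = (-6*N + 2*T) + T = -6*N + 3*T)
d(15, Z(G))² = (-6*1 + 3*15)² = (-6 + 45)² = 39² = 1521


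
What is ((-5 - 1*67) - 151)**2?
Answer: 49729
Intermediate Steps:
((-5 - 1*67) - 151)**2 = ((-5 - 67) - 151)**2 = (-72 - 151)**2 = (-223)**2 = 49729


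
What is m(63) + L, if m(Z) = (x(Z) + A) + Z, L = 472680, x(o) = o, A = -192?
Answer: 472614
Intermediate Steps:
m(Z) = -192 + 2*Z (m(Z) = (Z - 192) + Z = (-192 + Z) + Z = -192 + 2*Z)
m(63) + L = (-192 + 2*63) + 472680 = (-192 + 126) + 472680 = -66 + 472680 = 472614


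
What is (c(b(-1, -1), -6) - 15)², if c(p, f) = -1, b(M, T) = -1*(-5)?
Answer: 256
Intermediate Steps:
b(M, T) = 5
(c(b(-1, -1), -6) - 15)² = (-1 - 15)² = (-16)² = 256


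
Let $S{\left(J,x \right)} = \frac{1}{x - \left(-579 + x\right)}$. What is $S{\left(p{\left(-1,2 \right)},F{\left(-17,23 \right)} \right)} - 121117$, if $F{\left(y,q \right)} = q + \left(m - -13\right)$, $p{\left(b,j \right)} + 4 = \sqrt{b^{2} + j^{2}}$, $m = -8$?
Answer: $- \frac{70126742}{579} \approx -1.2112 \cdot 10^{5}$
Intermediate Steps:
$p{\left(b,j \right)} = -4 + \sqrt{b^{2} + j^{2}}$
$F{\left(y,q \right)} = 5 + q$ ($F{\left(y,q \right)} = q - -5 = q + \left(-8 + 13\right) = q + 5 = 5 + q$)
$S{\left(J,x \right)} = \frac{1}{579}$
$S{\left(p{\left(-1,2 \right)},F{\left(-17,23 \right)} \right)} - 121117 = \frac{1}{579} - 121117 = - \frac{70126742}{579}$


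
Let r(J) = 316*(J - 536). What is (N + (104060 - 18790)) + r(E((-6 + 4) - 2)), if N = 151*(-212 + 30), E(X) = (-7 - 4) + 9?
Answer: -112220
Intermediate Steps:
E(X) = -2 (E(X) = -11 + 9 = -2)
N = -27482 (N = 151*(-182) = -27482)
r(J) = -169376 + 316*J (r(J) = 316*(-536 + J) = -169376 + 316*J)
(N + (104060 - 18790)) + r(E((-6 + 4) - 2)) = (-27482 + (104060 - 18790)) + (-169376 + 316*(-2)) = (-27482 + 85270) + (-169376 - 632) = 57788 - 170008 = -112220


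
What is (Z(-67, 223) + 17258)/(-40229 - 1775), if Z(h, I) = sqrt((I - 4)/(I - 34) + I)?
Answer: -8629/21002 - sqrt(98854)/882084 ≈ -0.41122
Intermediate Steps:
Z(h, I) = sqrt(I + (-4 + I)/(-34 + I)) (Z(h, I) = sqrt((-4 + I)/(-34 + I) + I) = sqrt(I + (-4 + I)/(-34 + I)))
(Z(-67, 223) + 17258)/(-40229 - 1775) = (sqrt((-4 + 223 + 223*(-34 + 223))/(-34 + 223)) + 17258)/(-40229 - 1775) = (sqrt((-4 + 223 + 223*189)/189) + 17258)/(-42004) = (sqrt((-4 + 223 + 42147)/189) + 17258)*(-1/42004) = (sqrt((1/189)*42366) + 17258)*(-1/42004) = (sqrt(14122/63) + 17258)*(-1/42004) = (sqrt(98854)/21 + 17258)*(-1/42004) = (17258 + sqrt(98854)/21)*(-1/42004) = -8629/21002 - sqrt(98854)/882084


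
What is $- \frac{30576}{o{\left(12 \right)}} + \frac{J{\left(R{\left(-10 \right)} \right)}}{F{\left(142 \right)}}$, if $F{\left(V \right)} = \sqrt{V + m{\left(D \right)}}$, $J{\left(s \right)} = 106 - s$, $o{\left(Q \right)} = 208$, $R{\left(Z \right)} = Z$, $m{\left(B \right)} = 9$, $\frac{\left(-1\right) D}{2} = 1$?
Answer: $-147 + \frac{116 \sqrt{151}}{151} \approx -137.56$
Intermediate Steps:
$D = -2$ ($D = \left(-2\right) 1 = -2$)
$F{\left(V \right)} = \sqrt{9 + V}$ ($F{\left(V \right)} = \sqrt{V + 9} = \sqrt{9 + V}$)
$- \frac{30576}{o{\left(12 \right)}} + \frac{J{\left(R{\left(-10 \right)} \right)}}{F{\left(142 \right)}} = - \frac{30576}{208} + \frac{106 - -10}{\sqrt{9 + 142}} = \left(-30576\right) \frac{1}{208} + \frac{106 + 10}{\sqrt{151}} = -147 + 116 \frac{\sqrt{151}}{151} = -147 + \frac{116 \sqrt{151}}{151}$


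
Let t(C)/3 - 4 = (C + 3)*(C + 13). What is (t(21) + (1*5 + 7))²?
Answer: 6110784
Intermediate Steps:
t(C) = 12 + 3*(3 + C)*(13 + C) (t(C) = 12 + 3*((C + 3)*(C + 13)) = 12 + 3*((3 + C)*(13 + C)) = 12 + 3*(3 + C)*(13 + C))
(t(21) + (1*5 + 7))² = ((129 + 3*21² + 48*21) + (1*5 + 7))² = ((129 + 3*441 + 1008) + (5 + 7))² = ((129 + 1323 + 1008) + 12)² = (2460 + 12)² = 2472² = 6110784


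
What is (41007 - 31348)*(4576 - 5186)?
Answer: -5891990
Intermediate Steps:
(41007 - 31348)*(4576 - 5186) = 9659*(-610) = -5891990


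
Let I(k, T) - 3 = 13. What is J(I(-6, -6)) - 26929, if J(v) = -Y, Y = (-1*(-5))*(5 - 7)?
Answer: -26919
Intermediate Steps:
I(k, T) = 16 (I(k, T) = 3 + 13 = 16)
Y = -10 (Y = 5*(-2) = -10)
J(v) = 10 (J(v) = -1*(-10) = 10)
J(I(-6, -6)) - 26929 = 10 - 26929 = -26919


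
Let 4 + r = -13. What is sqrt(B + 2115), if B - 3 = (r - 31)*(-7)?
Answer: sqrt(2454) ≈ 49.538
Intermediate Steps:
r = -17 (r = -4 - 13 = -17)
B = 339 (B = 3 + (-17 - 31)*(-7) = 3 - 48*(-7) = 3 + 336 = 339)
sqrt(B + 2115) = sqrt(339 + 2115) = sqrt(2454)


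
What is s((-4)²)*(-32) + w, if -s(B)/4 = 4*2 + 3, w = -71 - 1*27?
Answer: 1310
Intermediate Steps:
w = -98 (w = -71 - 27 = -98)
s(B) = -44 (s(B) = -4*(4*2 + 3) = -4*(8 + 3) = -4*11 = -44)
s((-4)²)*(-32) + w = -44*(-32) - 98 = 1408 - 98 = 1310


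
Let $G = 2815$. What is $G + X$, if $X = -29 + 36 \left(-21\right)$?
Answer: $2030$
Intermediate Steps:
$X = -785$ ($X = -29 - 756 = -785$)
$G + X = 2815 - 785 = 2030$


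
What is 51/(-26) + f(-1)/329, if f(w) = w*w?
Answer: -16753/8554 ≈ -1.9585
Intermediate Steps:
f(w) = w²
51/(-26) + f(-1)/329 = 51/(-26) + (-1)²/329 = 51*(-1/26) + 1*(1/329) = -51/26 + 1/329 = -16753/8554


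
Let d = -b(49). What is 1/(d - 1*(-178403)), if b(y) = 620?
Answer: 1/177783 ≈ 5.6248e-6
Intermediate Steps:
d = -620 (d = -1*620 = -620)
1/(d - 1*(-178403)) = 1/(-620 - 1*(-178403)) = 1/(-620 + 178403) = 1/177783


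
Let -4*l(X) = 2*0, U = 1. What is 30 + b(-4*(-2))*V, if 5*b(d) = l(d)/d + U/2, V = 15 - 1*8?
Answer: 307/10 ≈ 30.700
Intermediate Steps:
V = 7 (V = 15 - 8 = 7)
l(X) = 0 (l(X) = -0/2 = -1/4*0 = 0)
b(d) = 1/10 (b(d) = (0/d + 1/2)/5 = (0 + 1*(1/2))/5 = (0 + 1/2)/5 = (1/5)*(1/2) = 1/10)
30 + b(-4*(-2))*V = 30 + (1/10)*7 = 30 + 7/10 = 307/10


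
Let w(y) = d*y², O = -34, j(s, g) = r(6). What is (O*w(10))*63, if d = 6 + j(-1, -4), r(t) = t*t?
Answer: -8996400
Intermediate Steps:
r(t) = t²
j(s, g) = 36 (j(s, g) = 6² = 36)
d = 42 (d = 6 + 36 = 42)
w(y) = 42*y²
(O*w(10))*63 = -1428*10²*63 = -1428*100*63 = -34*4200*63 = -142800*63 = -8996400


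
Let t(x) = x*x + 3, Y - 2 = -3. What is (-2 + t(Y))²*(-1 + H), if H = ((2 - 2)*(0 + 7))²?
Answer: -4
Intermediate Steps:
Y = -1 (Y = 2 - 3 = -1)
t(x) = 3 + x² (t(x) = x² + 3 = 3 + x²)
H = 0 (H = (0*7)² = 0² = 0)
(-2 + t(Y))²*(-1 + H) = (-2 + (3 + (-1)²))²*(-1 + 0) = (-2 + (3 + 1))²*(-1) = (-2 + 4)²*(-1) = 2²*(-1) = 4*(-1) = -4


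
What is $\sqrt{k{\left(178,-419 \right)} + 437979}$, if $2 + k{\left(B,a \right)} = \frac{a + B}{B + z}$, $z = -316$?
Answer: $\frac{\sqrt{8340867246}}{138} \approx 661.8$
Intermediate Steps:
$k{\left(B,a \right)} = -2 + \frac{B + a}{-316 + B}$ ($k{\left(B,a \right)} = -2 + \frac{a + B}{B - 316} = -2 + \frac{B + a}{-316 + B}$)
$\sqrt{k{\left(178,-419 \right)} + 437979} = \sqrt{\frac{632 - 419 - 178}{-316 + 178} + 437979} = \sqrt{\frac{632 - 419 - 178}{-138} + 437979} = \sqrt{\left(- \frac{1}{138}\right) 35 + 437979} = \sqrt{- \frac{35}{138} + 437979} = \sqrt{\frac{60441067}{138}} = \frac{\sqrt{8340867246}}{138}$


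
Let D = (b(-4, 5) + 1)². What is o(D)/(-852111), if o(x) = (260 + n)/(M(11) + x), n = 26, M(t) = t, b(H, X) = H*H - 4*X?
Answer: -11/655470 ≈ -1.6782e-5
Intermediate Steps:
b(H, X) = H² - 4*X
D = 9 (D = (((-4)² - 4*5) + 1)² = ((16 - 20) + 1)² = (-4 + 1)² = (-3)² = 9)
o(x) = 286/(11 + x) (o(x) = (260 + 26)/(11 + x) = 286/(11 + x))
o(D)/(-852111) = (286/(11 + 9))/(-852111) = (286/20)*(-1/852111) = (286*(1/20))*(-1/852111) = (143/10)*(-1/852111) = -11/655470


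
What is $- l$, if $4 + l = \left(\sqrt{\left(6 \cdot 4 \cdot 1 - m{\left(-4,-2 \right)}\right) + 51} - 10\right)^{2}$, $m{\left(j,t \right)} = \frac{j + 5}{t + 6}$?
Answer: $- \frac{683}{4} + 10 \sqrt{299} \approx 2.1662$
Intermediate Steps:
$m{\left(j,t \right)} = \frac{5 + j}{6 + t}$
$l = -4 + \left(-10 + \frac{\sqrt{299}}{2}\right)^{2}$ ($l = -4 + \left(\sqrt{\left(6 \cdot 4 \cdot 1 - \frac{5 - 4}{6 - 2}\right) + 51} - 10\right)^{2} = -4 + \left(\sqrt{\left(24 \cdot 1 - \frac{1}{4} \cdot 1\right) + 51} - 10\right)^{2} = -4 + \left(\sqrt{\left(24 - \frac{1}{4} \cdot 1\right) + 51} - 10\right)^{2} = -4 + \left(\sqrt{\left(24 - \frac{1}{4}\right) + 51} - 10\right)^{2} = -4 + \left(\sqrt{\frac{95}{4} + 51} - 10\right)^{2} = -4 + \left(\sqrt{\frac{299}{4}} - 10\right)^{2} = -4 + \left(\frac{\sqrt{299}}{2} - 10\right)^{2} = -4 + \left(-10 + \frac{\sqrt{299}}{2}\right)^{2} \approx -2.1662$)
$- l = - (\frac{683}{4} - 10 \sqrt{299}) = - \frac{683}{4} + 10 \sqrt{299}$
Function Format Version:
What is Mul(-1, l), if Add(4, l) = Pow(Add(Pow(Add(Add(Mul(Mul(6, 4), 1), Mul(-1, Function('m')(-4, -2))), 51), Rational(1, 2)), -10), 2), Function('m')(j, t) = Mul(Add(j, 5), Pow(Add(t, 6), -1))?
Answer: Add(Rational(-683, 4), Mul(10, Pow(299, Rational(1, 2)))) ≈ 2.1662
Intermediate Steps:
Function('m')(j, t) = Mul(Pow(Add(6, t), -1), Add(5, j)) (Function('m')(j, t) = Mul(Add(5, j), Pow(Add(6, t), -1)) = Mul(Pow(Add(6, t), -1), Add(5, j)))
l = Add(-4, Pow(Add(-10, Mul(Rational(1, 2), Pow(299, Rational(1, 2)))), 2)) (l = Add(-4, Pow(Add(Pow(Add(Add(Mul(Mul(6, 4), 1), Mul(-1, Mul(Pow(Add(6, -2), -1), Add(5, -4)))), 51), Rational(1, 2)), -10), 2)) = Add(-4, Pow(Add(Pow(Add(Add(Mul(24, 1), Mul(-1, Mul(Pow(4, -1), 1))), 51), Rational(1, 2)), -10), 2)) = Add(-4, Pow(Add(Pow(Add(Add(24, Mul(-1, Mul(Rational(1, 4), 1))), 51), Rational(1, 2)), -10), 2)) = Add(-4, Pow(Add(Pow(Add(Add(24, Mul(-1, Rational(1, 4))), 51), Rational(1, 2)), -10), 2)) = Add(-4, Pow(Add(Pow(Add(Add(24, Rational(-1, 4)), 51), Rational(1, 2)), -10), 2)) = Add(-4, Pow(Add(Pow(Add(Rational(95, 4), 51), Rational(1, 2)), -10), 2)) = Add(-4, Pow(Add(Pow(Rational(299, 4), Rational(1, 2)), -10), 2)) = Add(-4, Pow(Add(Mul(Rational(1, 2), Pow(299, Rational(1, 2))), -10), 2)) = Add(-4, Pow(Add(-10, Mul(Rational(1, 2), Pow(299, Rational(1, 2)))), 2)) ≈ -2.1662)
Mul(-1, l) = Mul(-1, Add(Rational(683, 4), Mul(-10, Pow(299, Rational(1, 2))))) = Add(Rational(-683, 4), Mul(10, Pow(299, Rational(1, 2))))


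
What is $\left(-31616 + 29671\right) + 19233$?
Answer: $17288$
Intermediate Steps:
$\left(-31616 + 29671\right) + 19233 = -1945 + 19233 = 17288$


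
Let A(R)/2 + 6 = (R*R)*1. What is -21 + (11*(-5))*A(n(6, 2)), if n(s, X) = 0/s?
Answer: 639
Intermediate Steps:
n(s, X) = 0
A(R) = -12 + 2*R² (A(R) = -12 + 2*((R*R)*1) = -12 + 2*(R²*1) = -12 + 2*R²)
-21 + (11*(-5))*A(n(6, 2)) = -21 + (11*(-5))*(-12 + 2*0²) = -21 - 55*(-12 + 2*0) = -21 - 55*(-12 + 0) = -21 - 55*(-12) = -21 + 660 = 639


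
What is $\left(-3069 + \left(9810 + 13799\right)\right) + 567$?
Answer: $21107$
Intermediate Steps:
$\left(-3069 + \left(9810 + 13799\right)\right) + 567 = \left(-3069 + 23609\right) + 567 = 20540 + 567 = 21107$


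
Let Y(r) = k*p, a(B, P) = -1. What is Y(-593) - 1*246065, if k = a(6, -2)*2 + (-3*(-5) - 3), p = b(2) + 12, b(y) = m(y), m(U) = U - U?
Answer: -245945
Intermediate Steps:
m(U) = 0
b(y) = 0
p = 12 (p = 0 + 12 = 12)
k = 10 (k = -1*2 + (-3*(-5) - 3) = -2 + (15 - 3) = -2 + 12 = 10)
Y(r) = 120 (Y(r) = 10*12 = 120)
Y(-593) - 1*246065 = 120 - 1*246065 = 120 - 246065 = -245945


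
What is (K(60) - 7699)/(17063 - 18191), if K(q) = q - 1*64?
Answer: 7703/1128 ≈ 6.8289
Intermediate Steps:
K(q) = -64 + q (K(q) = q - 64 = -64 + q)
(K(60) - 7699)/(17063 - 18191) = ((-64 + 60) - 7699)/(17063 - 18191) = (-4 - 7699)/(-1128) = -7703*(-1/1128) = 7703/1128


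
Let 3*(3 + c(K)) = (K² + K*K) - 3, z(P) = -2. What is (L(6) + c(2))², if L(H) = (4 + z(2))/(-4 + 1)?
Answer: 4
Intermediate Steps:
L(H) = -⅔ (L(H) = (4 - 2)/(-4 + 1) = 2/(-3) = 2*(-⅓) = -⅔)
c(K) = -4 + 2*K²/3 (c(K) = -3 + ((K² + K*K) - 3)/3 = -3 + ((K² + K²) - 3)/3 = -3 + (2*K² - 3)/3 = -3 + (-3 + 2*K²)/3 = -3 + (-1 + 2*K²/3) = -4 + 2*K²/3)
(L(6) + c(2))² = (-⅔ + (-4 + (⅔)*2²))² = (-⅔ + (-4 + (⅔)*4))² = (-⅔ + (-4 + 8/3))² = (-⅔ - 4/3)² = (-2)² = 4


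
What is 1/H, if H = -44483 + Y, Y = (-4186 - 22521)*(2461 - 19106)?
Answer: 1/444493532 ≈ 2.2498e-9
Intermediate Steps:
Y = 444538015 (Y = -26707*(-16645) = 444538015)
H = 444493532 (H = -44483 + 444538015 = 444493532)
1/H = 1/444493532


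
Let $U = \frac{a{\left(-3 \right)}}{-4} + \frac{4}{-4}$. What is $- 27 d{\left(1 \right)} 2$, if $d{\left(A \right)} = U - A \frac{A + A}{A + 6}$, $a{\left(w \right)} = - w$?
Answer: $\frac{1539}{14} \approx 109.93$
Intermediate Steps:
$U = - \frac{7}{4}$ ($U = \frac{\left(-1\right) \left(-3\right)}{-4} + \frac{4}{-4} = 3 \left(- \frac{1}{4}\right) + 4 \left(- \frac{1}{4}\right) = - \frac{3}{4} - 1 = - \frac{7}{4} \approx -1.75$)
$d{\left(A \right)} = - \frac{7}{4} - \frac{2 A^{2}}{6 + A}$ ($d{\left(A \right)} = - \frac{7}{4} - A \frac{A + A}{A + 6} = - \frac{7}{4} - A \frac{2 A}{6 + A} = - \frac{7}{4} - \frac{2 A^{2}}{6 + A}$)
$- 27 d{\left(1 \right)} 2 = - 27 \frac{-42 - 8 \cdot 1^{2} - 7}{4 \left(6 + 1\right)} 2 = - 27 \frac{-42 - 8 - 7}{4 \cdot 7} \cdot 2 = - 27 \cdot \frac{1}{4} \cdot \frac{1}{7} \left(-42 - 8 - 7\right) 2 = - 27 \cdot \frac{1}{4} \cdot \frac{1}{7} \left(-57\right) 2 = \left(-27\right) \left(- \frac{57}{28}\right) 2 = \frac{1539}{28} \cdot 2 = \frac{1539}{14}$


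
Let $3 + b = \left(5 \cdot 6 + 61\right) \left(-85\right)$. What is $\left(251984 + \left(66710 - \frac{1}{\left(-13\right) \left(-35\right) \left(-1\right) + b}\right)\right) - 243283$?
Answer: $\frac{617842324}{8193} \approx 75411.0$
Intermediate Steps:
$b = -7738$ ($b = -3 + \left(5 \cdot 6 + 61\right) \left(-85\right) = -3 + \left(30 + 61\right) \left(-85\right) = -3 + 91 \left(-85\right) = -3 - 7735 = -7738$)
$\left(251984 + \left(66710 - \frac{1}{\left(-13\right) \left(-35\right) \left(-1\right) + b}\right)\right) - 243283 = \left(251984 + \left(66710 - \frac{1}{\left(-13\right) \left(-35\right) \left(-1\right) - 7738}\right)\right) - 243283 = \left(251984 + \left(66710 - \frac{1}{455 \left(-1\right) - 7738}\right)\right) - 243283 = \left(251984 + \left(66710 - \frac{1}{-455 - 7738}\right)\right) - 243283 = \left(251984 + \left(66710 - \frac{1}{-8193}\right)\right) - 243283 = \left(251984 + \left(66710 - - \frac{1}{8193}\right)\right) - 243283 = \left(251984 + \left(66710 + \frac{1}{8193}\right)\right) - 243283 = \left(251984 + \frac{546555031}{8193}\right) - 243283 = \frac{2611059943}{8193} - 243283 = \frac{617842324}{8193}$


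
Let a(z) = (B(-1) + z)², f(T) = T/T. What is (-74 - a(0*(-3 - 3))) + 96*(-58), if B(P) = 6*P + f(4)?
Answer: -5667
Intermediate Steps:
f(T) = 1
B(P) = 1 + 6*P (B(P) = 6*P + 1 = 1 + 6*P)
a(z) = (-5 + z)² (a(z) = ((1 + 6*(-1)) + z)² = ((1 - 6) + z)² = (-5 + z)²)
(-74 - a(0*(-3 - 3))) + 96*(-58) = (-74 - (-5 + 0*(-3 - 3))²) + 96*(-58) = (-74 - (-5 + 0*(-6))²) - 5568 = (-74 - (-5 + 0)²) - 5568 = (-74 - 1*(-5)²) - 5568 = (-74 - 1*25) - 5568 = (-74 - 25) - 5568 = -99 - 5568 = -5667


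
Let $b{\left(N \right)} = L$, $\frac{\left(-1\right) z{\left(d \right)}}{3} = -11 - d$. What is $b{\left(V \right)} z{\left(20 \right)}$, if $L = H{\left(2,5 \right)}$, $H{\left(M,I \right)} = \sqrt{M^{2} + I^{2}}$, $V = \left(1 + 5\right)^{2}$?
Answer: $93 \sqrt{29} \approx 500.82$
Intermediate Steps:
$z{\left(d \right)} = 33 + 3 d$ ($z{\left(d \right)} = - 3 \left(-11 - d\right) = 33 + 3 d$)
$V = 36$ ($V = 6^{2} = 36$)
$H{\left(M,I \right)} = \sqrt{I^{2} + M^{2}}$
$L = \sqrt{29}$ ($L = \sqrt{5^{2} + 2^{2}} = \sqrt{25 + 4} = \sqrt{29} \approx 5.3852$)
$b{\left(N \right)} = \sqrt{29}$
$b{\left(V \right)} z{\left(20 \right)} = \sqrt{29} \left(33 + 3 \cdot 20\right) = \sqrt{29} \left(33 + 60\right) = \sqrt{29} \cdot 93 = 93 \sqrt{29}$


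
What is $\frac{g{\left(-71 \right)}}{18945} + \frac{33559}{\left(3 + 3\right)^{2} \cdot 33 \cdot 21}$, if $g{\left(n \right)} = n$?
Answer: $\frac{70444883}{52515540} \approx 1.3414$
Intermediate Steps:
$\frac{g{\left(-71 \right)}}{18945} + \frac{33559}{\left(3 + 3\right)^{2} \cdot 33 \cdot 21} = - \frac{71}{18945} + \frac{33559}{\left(3 + 3\right)^{2} \cdot 33 \cdot 21} = \left(-71\right) \frac{1}{18945} + \frac{33559}{6^{2} \cdot 33 \cdot 21} = - \frac{71}{18945} + \frac{33559}{36 \cdot 33 \cdot 21} = - \frac{71}{18945} + \frac{33559}{1188 \cdot 21} = - \frac{71}{18945} + \frac{33559}{24948} = \frac{70444883}{52515540}$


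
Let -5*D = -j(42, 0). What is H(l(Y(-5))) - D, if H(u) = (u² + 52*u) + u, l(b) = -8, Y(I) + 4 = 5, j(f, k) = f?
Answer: -1842/5 ≈ -368.40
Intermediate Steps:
Y(I) = 1 (Y(I) = -4 + 5 = 1)
H(u) = u² + 53*u
D = 42/5 (D = -(-1)*42/5 = -⅕*(-42) = 42/5 ≈ 8.4000)
H(l(Y(-5))) - D = -8*(53 - 8) - 1*42/5 = -8*45 - 42/5 = -360 - 42/5 = -1842/5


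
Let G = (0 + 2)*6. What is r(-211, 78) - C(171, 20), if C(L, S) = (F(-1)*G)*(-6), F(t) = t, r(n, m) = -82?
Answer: -154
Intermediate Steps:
G = 12 (G = 2*6 = 12)
C(L, S) = 72 (C(L, S) = -1*12*(-6) = -12*(-6) = 72)
r(-211, 78) - C(171, 20) = -82 - 1*72 = -82 - 72 = -154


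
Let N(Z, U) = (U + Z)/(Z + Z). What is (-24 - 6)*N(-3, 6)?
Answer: 15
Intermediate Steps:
N(Z, U) = (U + Z)/(2*Z) (N(Z, U) = (U + Z)/((2*Z)) = (U + Z)*(1/(2*Z)) = (U + Z)/(2*Z))
(-24 - 6)*N(-3, 6) = (-24 - 6)*((1/2)*(6 - 3)/(-3)) = -15*(-1)*3/3 = -30*(-1/2) = 15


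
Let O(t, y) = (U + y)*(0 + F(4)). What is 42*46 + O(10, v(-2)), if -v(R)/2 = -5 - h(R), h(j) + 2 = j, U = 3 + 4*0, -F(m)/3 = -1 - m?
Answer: 2007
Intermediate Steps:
F(m) = 3 + 3*m (F(m) = -3*(-1 - m) = 3 + 3*m)
U = 3 (U = 3 + 0 = 3)
h(j) = -2 + j
v(R) = 6 + 2*R (v(R) = -2*(-5 - (-2 + R)) = -2*(-5 + (2 - R)) = -2*(-3 - R) = 6 + 2*R)
O(t, y) = 45 + 15*y (O(t, y) = (3 + y)*(0 + (3 + 3*4)) = (3 + y)*(0 + (3 + 12)) = (3 + y)*(0 + 15) = (3 + y)*15 = 45 + 15*y)
42*46 + O(10, v(-2)) = 42*46 + (45 + 15*(6 + 2*(-2))) = 1932 + (45 + 15*(6 - 4)) = 1932 + (45 + 15*2) = 1932 + (45 + 30) = 1932 + 75 = 2007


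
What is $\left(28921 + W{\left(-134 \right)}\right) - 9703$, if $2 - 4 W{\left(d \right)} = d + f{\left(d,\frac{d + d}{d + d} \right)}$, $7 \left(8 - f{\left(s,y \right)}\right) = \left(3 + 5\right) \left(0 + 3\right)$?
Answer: $\frac{134756}{7} \approx 19251.0$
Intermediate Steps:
$f{\left(s,y \right)} = \frac{32}{7}$ ($f{\left(s,y \right)} = 8 - \frac{\left(3 + 5\right) \left(0 + 3\right)}{7} = 8 - \frac{8 \cdot 3}{7} = 8 - \frac{24}{7} = \frac{32}{7}$)
$W{\left(d \right)} = - \frac{9}{14} - \frac{d}{4}$ ($W{\left(d \right)} = \frac{1}{2} - \frac{d + \frac{32}{7}}{4} = \frac{1}{2} - \frac{\frac{32}{7} + d}{4} = \frac{1}{2} - \left(\frac{8}{7} + \frac{d}{4}\right) = - \frac{9}{14} - \frac{d}{4}$)
$\left(28921 + W{\left(-134 \right)}\right) - 9703 = \left(28921 - - \frac{230}{7}\right) - 9703 = \left(28921 + \left(- \frac{9}{14} + \frac{67}{2}\right)\right) - 9703 = \left(28921 + \frac{230}{7}\right) - 9703 = \frac{202677}{7} - 9703 = \frac{134756}{7}$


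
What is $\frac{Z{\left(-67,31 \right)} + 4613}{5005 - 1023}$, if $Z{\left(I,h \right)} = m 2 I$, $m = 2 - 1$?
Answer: $\frac{4479}{3982} \approx 1.1248$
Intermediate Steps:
$m = 1$ ($m = 2 - 1 = 1$)
$Z{\left(I,h \right)} = 2 I$ ($Z{\left(I,h \right)} = 1 \cdot 2 I = 2 I$)
$\frac{Z{\left(-67,31 \right)} + 4613}{5005 - 1023} = \frac{2 \left(-67\right) + 4613}{5005 - 1023} = \frac{-134 + 4613}{3982} = 4479 \cdot \frac{1}{3982} = \frac{4479}{3982}$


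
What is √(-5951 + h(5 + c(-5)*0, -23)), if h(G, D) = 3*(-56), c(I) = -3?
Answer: I*√6119 ≈ 78.224*I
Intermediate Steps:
h(G, D) = -168
√(-5951 + h(5 + c(-5)*0, -23)) = √(-5951 - 168) = √(-6119) = I*√6119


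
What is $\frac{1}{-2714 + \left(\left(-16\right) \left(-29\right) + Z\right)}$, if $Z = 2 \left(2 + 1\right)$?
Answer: $- \frac{1}{2244} \approx -0.00044563$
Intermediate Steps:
$Z = 6$ ($Z = 2 \cdot 3 = 6$)
$\frac{1}{-2714 + \left(\left(-16\right) \left(-29\right) + Z\right)} = \frac{1}{-2714 + \left(\left(-16\right) \left(-29\right) + 6\right)} = \frac{1}{-2714 + \left(464 + 6\right)} = \frac{1}{-2714 + 470} = \frac{1}{-2244} = - \frac{1}{2244}$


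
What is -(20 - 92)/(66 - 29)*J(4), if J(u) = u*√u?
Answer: 576/37 ≈ 15.568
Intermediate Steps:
J(u) = u^(3/2)
-(20 - 92)/(66 - 29)*J(4) = -(20 - 92)/(66 - 29)*4^(3/2) = -(-72/37)*8 = -(-72*1/37)*8 = -(-72)*8/37 = -1*(-576/37) = 576/37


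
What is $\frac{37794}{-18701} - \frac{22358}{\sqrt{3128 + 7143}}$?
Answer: $- \frac{37794}{18701} - \frac{22358 \sqrt{10271}}{10271} \approx -222.63$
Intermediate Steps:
$\frac{37794}{-18701} - \frac{22358}{\sqrt{3128 + 7143}} = 37794 \left(- \frac{1}{18701}\right) - \frac{22358}{\sqrt{10271}} = - \frac{37794}{18701} - 22358 \frac{\sqrt{10271}}{10271} = - \frac{37794}{18701} - \frac{22358 \sqrt{10271}}{10271}$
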